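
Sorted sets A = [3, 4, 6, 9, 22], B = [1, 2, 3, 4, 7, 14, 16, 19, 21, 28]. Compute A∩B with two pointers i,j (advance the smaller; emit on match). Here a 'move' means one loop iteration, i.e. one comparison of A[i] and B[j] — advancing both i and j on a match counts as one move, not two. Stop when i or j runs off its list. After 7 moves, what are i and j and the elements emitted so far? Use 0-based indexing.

i=4, j=5, emitted=[3, 4]

[i=0,j=0] 3>1 → j++
[i=0,j=1] 3>2 → j++
[i=0,j=2] 3==3 emit → i++,j++
[i=1,j=3] 4==4 emit → i++,j++
[i=2,j=4] 6<7 → i++
[i=3,j=4] 9>7 → j++
[i=3,j=5] 9<14 → i++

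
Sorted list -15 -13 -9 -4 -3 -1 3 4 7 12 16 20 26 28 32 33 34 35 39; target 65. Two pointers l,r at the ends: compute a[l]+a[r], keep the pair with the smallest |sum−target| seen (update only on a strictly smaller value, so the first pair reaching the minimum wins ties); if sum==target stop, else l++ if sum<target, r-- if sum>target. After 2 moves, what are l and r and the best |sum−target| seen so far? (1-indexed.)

l=3, r=19, best |Δ|=39

[1,19] -15+39=24 d=41 * → l++
[2,19] -13+39=26 d=39 * → l++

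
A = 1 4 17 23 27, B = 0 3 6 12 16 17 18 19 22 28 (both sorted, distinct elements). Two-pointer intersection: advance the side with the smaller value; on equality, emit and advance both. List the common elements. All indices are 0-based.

intersection = [17]

i=0 j=0: 1>0, j++
i=0 j=1: 1<3, i++
i=1 j=1: 4>3, j++
i=1 j=2: 4<6, i++
i=2 j=2: 17>6, j++
i=2 j=3: 17>12, j++
i=2 j=4: 17>16, j++
i=2 j=5: 17==17 emit, i++,j++
i=3 j=6: 23>18, j++
i=3 j=7: 23>19, j++
i=3 j=8: 23>22, j++
i=3 j=9: 23<28, i++
i=4 j=9: 27<28, i++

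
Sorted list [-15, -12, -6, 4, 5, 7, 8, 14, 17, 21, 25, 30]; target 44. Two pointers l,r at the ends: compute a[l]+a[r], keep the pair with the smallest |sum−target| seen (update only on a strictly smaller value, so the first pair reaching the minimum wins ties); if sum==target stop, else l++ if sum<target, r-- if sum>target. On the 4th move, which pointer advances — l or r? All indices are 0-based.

l=0 r=11: -15+30=15 d=29 *, l++
l=1 r=11: -12+30=18 d=26 *, l++
l=2 r=11: -6+30=24 d=20 *, l++
l=3 r=11: 4+30=34 d=10 *, l++

l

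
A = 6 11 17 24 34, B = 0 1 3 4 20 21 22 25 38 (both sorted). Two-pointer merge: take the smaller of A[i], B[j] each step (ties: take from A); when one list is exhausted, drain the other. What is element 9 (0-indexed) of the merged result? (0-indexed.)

merged[9] = 22

[i=0,j=0] A[i]=6>B[j]=0 take 0 → j++
[i=0,j=1] A[i]=6>B[j]=1 take 1 → j++
[i=0,j=2] A[i]=6>B[j]=3 take 3 → j++
[i=0,j=3] A[i]=6>B[j]=4 take 4 → j++
[i=0,j=4] A[i]=6<=B[j]=20 take 6 → i++
[i=1,j=4] A[i]=11<=B[j]=20 take 11 → i++
[i=2,j=4] A[i]=17<=B[j]=20 take 17 → i++
[i=3,j=4] A[i]=24>B[j]=20 take 20 → j++
[i=3,j=5] A[i]=24>B[j]=21 take 21 → j++
[i=3,j=6] A[i]=24>B[j]=22 take 22 → j++
[i=3,j=7] A[i]=24<=B[j]=25 take 24 → i++
[i=4,j=7] A[i]=34>B[j]=25 take 25 → j++
[i=4,j=8] A[i]=34<=B[j]=38 take 34 → i++
[i=5,j=8] A done, take B[j]=38 → j++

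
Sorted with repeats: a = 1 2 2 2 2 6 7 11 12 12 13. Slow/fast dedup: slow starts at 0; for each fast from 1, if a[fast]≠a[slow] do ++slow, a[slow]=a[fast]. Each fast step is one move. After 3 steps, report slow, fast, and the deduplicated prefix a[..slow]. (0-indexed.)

slow=0 fast=1: a[fast]=2≠a[slow]=1 write a[1]=2, slow++,fast++
slow=1 fast=2: a[fast]=2=a[slow] dup, fast++
slow=1 fast=3: a[fast]=2=a[slow] dup, fast++

slow=1, fast=4, prefix=[1, 2]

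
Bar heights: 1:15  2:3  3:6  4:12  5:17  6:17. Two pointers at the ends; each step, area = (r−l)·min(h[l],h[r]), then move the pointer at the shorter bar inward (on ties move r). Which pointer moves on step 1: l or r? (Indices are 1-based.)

l

l=1 r=6: min(15,17)*5=75 best=75 *, l++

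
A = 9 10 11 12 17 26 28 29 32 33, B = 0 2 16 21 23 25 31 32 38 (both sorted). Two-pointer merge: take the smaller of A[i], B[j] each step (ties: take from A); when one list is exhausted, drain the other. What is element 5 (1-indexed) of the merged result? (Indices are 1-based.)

i=1 j=1: A[i]=9>B[j]=0 take 0, j++
i=1 j=2: A[i]=9>B[j]=2 take 2, j++
i=1 j=3: A[i]=9<=B[j]=16 take 9, i++
i=2 j=3: A[i]=10<=B[j]=16 take 10, i++
i=3 j=3: A[i]=11<=B[j]=16 take 11, i++
i=4 j=3: A[i]=12<=B[j]=16 take 12, i++
i=5 j=3: A[i]=17>B[j]=16 take 16, j++
i=5 j=4: A[i]=17<=B[j]=21 take 17, i++
i=6 j=4: A[i]=26>B[j]=21 take 21, j++
i=6 j=5: A[i]=26>B[j]=23 take 23, j++
i=6 j=6: A[i]=26>B[j]=25 take 25, j++
i=6 j=7: A[i]=26<=B[j]=31 take 26, i++
i=7 j=7: A[i]=28<=B[j]=31 take 28, i++
i=8 j=7: A[i]=29<=B[j]=31 take 29, i++
i=9 j=7: A[i]=32>B[j]=31 take 31, j++
i=9 j=8: A[i]=32<=B[j]=32 take 32, i++
i=10 j=8: A[i]=33>B[j]=32 take 32, j++
i=10 j=9: A[i]=33<=B[j]=38 take 33, i++
i=11 j=9: A done, take B[j]=38, j++

merged[5] = 11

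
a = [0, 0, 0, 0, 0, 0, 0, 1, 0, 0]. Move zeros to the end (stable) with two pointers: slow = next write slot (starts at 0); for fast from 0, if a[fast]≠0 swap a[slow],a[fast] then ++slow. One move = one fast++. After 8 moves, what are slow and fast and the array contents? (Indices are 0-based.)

(s=0,f=0) a[fast]=0 → fast++
(s=0,f=1) a[fast]=0 → fast++
(s=0,f=2) a[fast]=0 → fast++
(s=0,f=3) a[fast]=0 → fast++
(s=0,f=4) a[fast]=0 → fast++
(s=0,f=5) a[fast]=0 → fast++
(s=0,f=6) a[fast]=0 → fast++
(s=0,f=7) a[fast]=1≠0 swap→a[0]=1 → slow++,fast++

slow=1, fast=8, a=[1, 0, 0, 0, 0, 0, 0, 0, 0, 0]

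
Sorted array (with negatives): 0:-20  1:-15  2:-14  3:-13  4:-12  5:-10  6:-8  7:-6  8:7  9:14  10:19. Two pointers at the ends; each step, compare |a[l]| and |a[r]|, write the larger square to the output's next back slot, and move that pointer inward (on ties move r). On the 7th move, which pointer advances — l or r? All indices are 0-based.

l=0 r=10: |-20|>|19| out[10]=400, l++
l=1 r=10: |-15|<=|19| out[9]=361, r--
l=1 r=9: |-15|>|14| out[8]=225, l++
l=2 r=9: |-14|<=|14| out[7]=196, r--
l=2 r=8: |-14|>|7| out[6]=196, l++
l=3 r=8: |-13|>|7| out[5]=169, l++
l=4 r=8: |-12|>|7| out[4]=144, l++

l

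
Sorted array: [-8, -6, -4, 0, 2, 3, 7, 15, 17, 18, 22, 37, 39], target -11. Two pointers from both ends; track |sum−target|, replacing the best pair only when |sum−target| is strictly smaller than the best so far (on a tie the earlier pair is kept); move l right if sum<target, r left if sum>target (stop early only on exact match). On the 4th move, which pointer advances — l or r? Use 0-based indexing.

[0,12] -8+39=31 d=42 * → r--
[0,11] -8+37=29 d=40 * → r--
[0,10] -8+22=14 d=25 * → r--
[0,9] -8+18=10 d=21 * → r--

r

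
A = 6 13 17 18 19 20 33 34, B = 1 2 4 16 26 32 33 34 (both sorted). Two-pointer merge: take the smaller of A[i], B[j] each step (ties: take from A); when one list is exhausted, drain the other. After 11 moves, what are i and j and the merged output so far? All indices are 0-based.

[i=0,j=0] A[i]=6>B[j]=1 take 1 → j++
[i=0,j=1] A[i]=6>B[j]=2 take 2 → j++
[i=0,j=2] A[i]=6>B[j]=4 take 4 → j++
[i=0,j=3] A[i]=6<=B[j]=16 take 6 → i++
[i=1,j=3] A[i]=13<=B[j]=16 take 13 → i++
[i=2,j=3] A[i]=17>B[j]=16 take 16 → j++
[i=2,j=4] A[i]=17<=B[j]=26 take 17 → i++
[i=3,j=4] A[i]=18<=B[j]=26 take 18 → i++
[i=4,j=4] A[i]=19<=B[j]=26 take 19 → i++
[i=5,j=4] A[i]=20<=B[j]=26 take 20 → i++
[i=6,j=4] A[i]=33>B[j]=26 take 26 → j++

i=6, j=5, merged so far=[1, 2, 4, 6, 13, 16, 17, 18, 19, 20, 26]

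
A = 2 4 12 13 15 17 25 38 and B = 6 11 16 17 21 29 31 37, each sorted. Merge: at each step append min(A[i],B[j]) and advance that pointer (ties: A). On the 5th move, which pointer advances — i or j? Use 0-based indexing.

i=0 j=0: A[i]=2<=B[j]=6 take 2, i++
i=1 j=0: A[i]=4<=B[j]=6 take 4, i++
i=2 j=0: A[i]=12>B[j]=6 take 6, j++
i=2 j=1: A[i]=12>B[j]=11 take 11, j++
i=2 j=2: A[i]=12<=B[j]=16 take 12, i++

i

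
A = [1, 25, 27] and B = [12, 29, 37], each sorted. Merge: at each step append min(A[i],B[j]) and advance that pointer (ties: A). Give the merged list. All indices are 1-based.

i=1 j=1: A[i]=1<=B[j]=12 take 1, i++
i=2 j=1: A[i]=25>B[j]=12 take 12, j++
i=2 j=2: A[i]=25<=B[j]=29 take 25, i++
i=3 j=2: A[i]=27<=B[j]=29 take 27, i++
i=4 j=2: A done, take B[j]=29, j++
i=4 j=3: A done, take B[j]=37, j++

[1, 12, 25, 27, 29, 37]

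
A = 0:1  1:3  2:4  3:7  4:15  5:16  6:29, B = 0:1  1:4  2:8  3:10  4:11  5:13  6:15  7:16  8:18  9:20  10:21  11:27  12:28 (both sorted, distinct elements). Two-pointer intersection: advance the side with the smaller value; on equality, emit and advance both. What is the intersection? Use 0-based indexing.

[i=0,j=0] 1==1 emit → i++,j++
[i=1,j=1] 3<4 → i++
[i=2,j=1] 4==4 emit → i++,j++
[i=3,j=2] 7<8 → i++
[i=4,j=2] 15>8 → j++
[i=4,j=3] 15>10 → j++
[i=4,j=4] 15>11 → j++
[i=4,j=5] 15>13 → j++
[i=4,j=6] 15==15 emit → i++,j++
[i=5,j=7] 16==16 emit → i++,j++
[i=6,j=8] 29>18 → j++
[i=6,j=9] 29>20 → j++
[i=6,j=10] 29>21 → j++
[i=6,j=11] 29>27 → j++
[i=6,j=12] 29>28 → j++

intersection = [1, 4, 15, 16]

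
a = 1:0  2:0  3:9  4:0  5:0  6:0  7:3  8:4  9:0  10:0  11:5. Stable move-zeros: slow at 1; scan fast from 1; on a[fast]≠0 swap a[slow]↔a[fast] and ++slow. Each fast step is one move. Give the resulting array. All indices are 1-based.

slow=1 fast=1: a[fast]=0, fast++
slow=1 fast=2: a[fast]=0, fast++
slow=1 fast=3: a[fast]=9≠0 swap→a[1]=9, slow++,fast++
slow=2 fast=4: a[fast]=0, fast++
slow=2 fast=5: a[fast]=0, fast++
slow=2 fast=6: a[fast]=0, fast++
slow=2 fast=7: a[fast]=3≠0 swap→a[2]=3, slow++,fast++
slow=3 fast=8: a[fast]=4≠0 swap→a[3]=4, slow++,fast++
slow=4 fast=9: a[fast]=0, fast++
slow=4 fast=10: a[fast]=0, fast++
slow=4 fast=11: a[fast]=5≠0 swap→a[4]=5, slow++,fast++

[9, 3, 4, 5, 0, 0, 0, 0, 0, 0, 0]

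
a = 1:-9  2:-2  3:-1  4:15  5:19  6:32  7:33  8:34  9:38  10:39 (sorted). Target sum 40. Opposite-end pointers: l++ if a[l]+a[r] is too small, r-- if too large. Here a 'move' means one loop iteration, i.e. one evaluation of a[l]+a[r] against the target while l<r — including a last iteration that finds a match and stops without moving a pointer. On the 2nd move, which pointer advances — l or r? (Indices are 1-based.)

l

[1,10] -9+39=30 <40 → l++
[2,10] -2+39=37 <40 → l++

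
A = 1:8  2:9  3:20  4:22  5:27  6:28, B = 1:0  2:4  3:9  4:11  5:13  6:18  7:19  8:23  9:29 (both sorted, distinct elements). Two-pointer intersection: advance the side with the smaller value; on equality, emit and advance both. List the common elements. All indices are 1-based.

intersection = [9]

[i=1,j=1] 8>0 → j++
[i=1,j=2] 8>4 → j++
[i=1,j=3] 8<9 → i++
[i=2,j=3] 9==9 emit → i++,j++
[i=3,j=4] 20>11 → j++
[i=3,j=5] 20>13 → j++
[i=3,j=6] 20>18 → j++
[i=3,j=7] 20>19 → j++
[i=3,j=8] 20<23 → i++
[i=4,j=8] 22<23 → i++
[i=5,j=8] 27>23 → j++
[i=5,j=9] 27<29 → i++
[i=6,j=9] 28<29 → i++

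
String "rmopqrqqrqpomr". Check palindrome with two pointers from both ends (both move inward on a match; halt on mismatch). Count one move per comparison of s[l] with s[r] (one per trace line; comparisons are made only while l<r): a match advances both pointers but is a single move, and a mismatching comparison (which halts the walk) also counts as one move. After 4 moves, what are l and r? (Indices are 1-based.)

[1,14] 'r'=='r' → l++,r--
[2,13] 'm'=='m' → l++,r--
[3,12] 'o'=='o' → l++,r--
[4,11] 'p'=='p' → l++,r--

l=5, r=10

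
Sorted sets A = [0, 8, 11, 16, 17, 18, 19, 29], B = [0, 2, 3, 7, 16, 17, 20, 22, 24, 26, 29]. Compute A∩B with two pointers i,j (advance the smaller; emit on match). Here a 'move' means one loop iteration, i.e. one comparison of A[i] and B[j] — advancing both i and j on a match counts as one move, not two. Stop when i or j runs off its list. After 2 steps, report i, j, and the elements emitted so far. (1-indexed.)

i=1 j=1: 0==0 emit, i++,j++
i=2 j=2: 8>2, j++

i=2, j=3, emitted=[0]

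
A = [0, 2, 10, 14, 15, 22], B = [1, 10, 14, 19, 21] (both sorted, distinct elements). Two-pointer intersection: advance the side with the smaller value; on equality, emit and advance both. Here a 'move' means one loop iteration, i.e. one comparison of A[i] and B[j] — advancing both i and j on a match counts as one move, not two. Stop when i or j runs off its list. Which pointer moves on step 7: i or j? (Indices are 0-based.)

i=0 j=0: 0<1, i++
i=1 j=0: 2>1, j++
i=1 j=1: 2<10, i++
i=2 j=1: 10==10 emit, i++,j++
i=3 j=2: 14==14 emit, i++,j++
i=4 j=3: 15<19, i++
i=5 j=3: 22>19, j++

j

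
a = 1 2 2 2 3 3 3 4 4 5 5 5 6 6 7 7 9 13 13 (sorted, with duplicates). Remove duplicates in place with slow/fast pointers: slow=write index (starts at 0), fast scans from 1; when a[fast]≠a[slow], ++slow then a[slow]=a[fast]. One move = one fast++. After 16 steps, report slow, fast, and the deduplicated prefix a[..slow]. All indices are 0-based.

(s=0,f=1) a[fast]=2≠a[slow]=1 write a[1]=2 → slow++,fast++
(s=1,f=2) a[fast]=2=a[slow] dup → fast++
(s=1,f=3) a[fast]=2=a[slow] dup → fast++
(s=1,f=4) a[fast]=3≠a[slow]=2 write a[2]=3 → slow++,fast++
(s=2,f=5) a[fast]=3=a[slow] dup → fast++
(s=2,f=6) a[fast]=3=a[slow] dup → fast++
(s=2,f=7) a[fast]=4≠a[slow]=3 write a[3]=4 → slow++,fast++
(s=3,f=8) a[fast]=4=a[slow] dup → fast++
(s=3,f=9) a[fast]=5≠a[slow]=4 write a[4]=5 → slow++,fast++
(s=4,f=10) a[fast]=5=a[slow] dup → fast++
(s=4,f=11) a[fast]=5=a[slow] dup → fast++
(s=4,f=12) a[fast]=6≠a[slow]=5 write a[5]=6 → slow++,fast++
(s=5,f=13) a[fast]=6=a[slow] dup → fast++
(s=5,f=14) a[fast]=7≠a[slow]=6 write a[6]=7 → slow++,fast++
(s=6,f=15) a[fast]=7=a[slow] dup → fast++
(s=6,f=16) a[fast]=9≠a[slow]=7 write a[7]=9 → slow++,fast++

slow=7, fast=17, prefix=[1, 2, 3, 4, 5, 6, 7, 9]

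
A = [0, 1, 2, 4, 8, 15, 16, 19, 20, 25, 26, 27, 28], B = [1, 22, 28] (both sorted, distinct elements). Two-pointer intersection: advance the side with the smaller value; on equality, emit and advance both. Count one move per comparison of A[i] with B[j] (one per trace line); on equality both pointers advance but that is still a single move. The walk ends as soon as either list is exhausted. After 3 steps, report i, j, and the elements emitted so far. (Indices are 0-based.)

i=0 j=0: 0<1, i++
i=1 j=0: 1==1 emit, i++,j++
i=2 j=1: 2<22, i++

i=3, j=1, emitted=[1]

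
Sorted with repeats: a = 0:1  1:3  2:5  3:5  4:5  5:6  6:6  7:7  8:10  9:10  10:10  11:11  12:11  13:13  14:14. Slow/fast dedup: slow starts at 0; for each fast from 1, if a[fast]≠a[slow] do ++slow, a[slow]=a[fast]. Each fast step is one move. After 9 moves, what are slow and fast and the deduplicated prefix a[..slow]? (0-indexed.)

(s=0,f=1) a[fast]=3≠a[slow]=1 write a[1]=3 → slow++,fast++
(s=1,f=2) a[fast]=5≠a[slow]=3 write a[2]=5 → slow++,fast++
(s=2,f=3) a[fast]=5=a[slow] dup → fast++
(s=2,f=4) a[fast]=5=a[slow] dup → fast++
(s=2,f=5) a[fast]=6≠a[slow]=5 write a[3]=6 → slow++,fast++
(s=3,f=6) a[fast]=6=a[slow] dup → fast++
(s=3,f=7) a[fast]=7≠a[slow]=6 write a[4]=7 → slow++,fast++
(s=4,f=8) a[fast]=10≠a[slow]=7 write a[5]=10 → slow++,fast++
(s=5,f=9) a[fast]=10=a[slow] dup → fast++

slow=5, fast=10, prefix=[1, 3, 5, 6, 7, 10]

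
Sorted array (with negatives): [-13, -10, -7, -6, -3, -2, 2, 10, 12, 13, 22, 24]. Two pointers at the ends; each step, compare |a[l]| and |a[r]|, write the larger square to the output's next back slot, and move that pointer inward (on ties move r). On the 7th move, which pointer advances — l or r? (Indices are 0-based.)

l

l=0 r=11: |-13|<=|24| out[11]=576, r--
l=0 r=10: |-13|<=|22| out[10]=484, r--
l=0 r=9: |-13|<=|13| out[9]=169, r--
l=0 r=8: |-13|>|12| out[8]=169, l++
l=1 r=8: |-10|<=|12| out[7]=144, r--
l=1 r=7: |-10|<=|10| out[6]=100, r--
l=1 r=6: |-10|>|2| out[5]=100, l++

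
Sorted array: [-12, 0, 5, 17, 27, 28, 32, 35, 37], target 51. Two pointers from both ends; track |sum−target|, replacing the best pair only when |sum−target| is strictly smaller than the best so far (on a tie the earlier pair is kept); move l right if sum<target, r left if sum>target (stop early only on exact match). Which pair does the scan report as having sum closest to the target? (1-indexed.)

pair (17, 35) with sum 52 (|Δ|=1)

[1,9] -12+37=25 d=26 * → l++
[2,9] 0+37=37 d=14 * → l++
[3,9] 5+37=42 d=9 * → l++
[4,9] 17+37=54 d=3 * → r--
[4,8] 17+35=52 d=1 * → r--
[4,7] 17+32=49 d=2 → l++
[5,7] 27+32=59 d=8 → r--
[5,6] 27+28=55 d=4 → r--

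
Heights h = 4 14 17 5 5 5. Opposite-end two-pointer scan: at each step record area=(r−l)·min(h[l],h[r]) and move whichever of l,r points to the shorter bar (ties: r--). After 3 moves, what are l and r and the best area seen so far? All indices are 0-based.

l=1, r=3, best area=20

l=0 r=5: min(4,5)*5=20 best=20 *, l++
l=1 r=5: min(14,5)*4=20 best=20, r--
l=1 r=4: min(14,5)*3=15 best=20, r--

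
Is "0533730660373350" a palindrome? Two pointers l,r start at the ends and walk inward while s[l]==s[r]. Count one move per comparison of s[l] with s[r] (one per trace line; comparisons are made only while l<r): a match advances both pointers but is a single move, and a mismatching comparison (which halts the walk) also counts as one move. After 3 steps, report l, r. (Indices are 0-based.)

l=0 r=15: '0'=='0', l++,r--
l=1 r=14: '5'=='5', l++,r--
l=2 r=13: '3'=='3', l++,r--

l=3, r=12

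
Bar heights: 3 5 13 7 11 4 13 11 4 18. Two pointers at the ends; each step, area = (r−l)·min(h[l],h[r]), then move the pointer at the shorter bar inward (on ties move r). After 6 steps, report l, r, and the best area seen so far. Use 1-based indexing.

l=7, r=10, best area=91

[1,10] min(3,18)*9=27 best=27 * → l++
[2,10] min(5,18)*8=40 best=40 * → l++
[3,10] min(13,18)*7=91 best=91 * → l++
[4,10] min(7,18)*6=42 best=91 → l++
[5,10] min(11,18)*5=55 best=91 → l++
[6,10] min(4,18)*4=16 best=91 → l++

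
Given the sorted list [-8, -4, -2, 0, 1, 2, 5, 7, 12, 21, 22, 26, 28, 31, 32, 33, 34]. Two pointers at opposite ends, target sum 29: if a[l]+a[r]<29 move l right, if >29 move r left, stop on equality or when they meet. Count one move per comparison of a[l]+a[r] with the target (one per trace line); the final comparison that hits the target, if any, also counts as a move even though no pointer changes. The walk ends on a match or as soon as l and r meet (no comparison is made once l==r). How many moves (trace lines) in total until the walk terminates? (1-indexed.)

3 moves

l=1 r=17: -8+34=26 <29, l++
l=2 r=17: -4+34=30 >29, r--
l=2 r=16: -4+33=29, found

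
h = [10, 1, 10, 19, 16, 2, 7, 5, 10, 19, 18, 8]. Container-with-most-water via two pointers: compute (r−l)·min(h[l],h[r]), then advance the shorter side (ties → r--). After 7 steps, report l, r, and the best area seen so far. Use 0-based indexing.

l=0 r=11: min(10,8)*11=88 best=88 *, r--
l=0 r=10: min(10,18)*10=100 best=100 *, l++
l=1 r=10: min(1,18)*9=9 best=100, l++
l=2 r=10: min(10,18)*8=80 best=100, l++
l=3 r=10: min(19,18)*7=126 best=126 *, r--
l=3 r=9: min(19,19)*6=114 best=126, r--
l=3 r=8: min(19,10)*5=50 best=126, r--

l=3, r=7, best area=126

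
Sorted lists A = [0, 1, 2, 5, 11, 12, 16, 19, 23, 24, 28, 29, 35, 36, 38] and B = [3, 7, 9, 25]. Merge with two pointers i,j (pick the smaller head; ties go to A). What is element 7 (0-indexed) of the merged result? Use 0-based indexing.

i=0 j=0: A[i]=0<=B[j]=3 take 0, i++
i=1 j=0: A[i]=1<=B[j]=3 take 1, i++
i=2 j=0: A[i]=2<=B[j]=3 take 2, i++
i=3 j=0: A[i]=5>B[j]=3 take 3, j++
i=3 j=1: A[i]=5<=B[j]=7 take 5, i++
i=4 j=1: A[i]=11>B[j]=7 take 7, j++
i=4 j=2: A[i]=11>B[j]=9 take 9, j++
i=4 j=3: A[i]=11<=B[j]=25 take 11, i++
i=5 j=3: A[i]=12<=B[j]=25 take 12, i++
i=6 j=3: A[i]=16<=B[j]=25 take 16, i++
i=7 j=3: A[i]=19<=B[j]=25 take 19, i++
i=8 j=3: A[i]=23<=B[j]=25 take 23, i++
i=9 j=3: A[i]=24<=B[j]=25 take 24, i++
i=10 j=3: A[i]=28>B[j]=25 take 25, j++
i=10 j=4: B done, take A[i]=28, i++
i=11 j=4: B done, take A[i]=29, i++
i=12 j=4: B done, take A[i]=35, i++
i=13 j=4: B done, take A[i]=36, i++
i=14 j=4: B done, take A[i]=38, i++

merged[7] = 11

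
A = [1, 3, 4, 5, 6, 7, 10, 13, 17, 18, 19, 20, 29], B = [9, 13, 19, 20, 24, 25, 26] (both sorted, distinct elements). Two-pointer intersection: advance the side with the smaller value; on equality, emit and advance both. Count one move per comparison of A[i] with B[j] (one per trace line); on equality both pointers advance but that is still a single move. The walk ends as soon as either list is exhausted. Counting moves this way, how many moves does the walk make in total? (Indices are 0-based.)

[i=0,j=0] 1<9 → i++
[i=1,j=0] 3<9 → i++
[i=2,j=0] 4<9 → i++
[i=3,j=0] 5<9 → i++
[i=4,j=0] 6<9 → i++
[i=5,j=0] 7<9 → i++
[i=6,j=0] 10>9 → j++
[i=6,j=1] 10<13 → i++
[i=7,j=1] 13==13 emit → i++,j++
[i=8,j=2] 17<19 → i++
[i=9,j=2] 18<19 → i++
[i=10,j=2] 19==19 emit → i++,j++
[i=11,j=3] 20==20 emit → i++,j++
[i=12,j=4] 29>24 → j++
[i=12,j=5] 29>25 → j++
[i=12,j=6] 29>26 → j++

16 moves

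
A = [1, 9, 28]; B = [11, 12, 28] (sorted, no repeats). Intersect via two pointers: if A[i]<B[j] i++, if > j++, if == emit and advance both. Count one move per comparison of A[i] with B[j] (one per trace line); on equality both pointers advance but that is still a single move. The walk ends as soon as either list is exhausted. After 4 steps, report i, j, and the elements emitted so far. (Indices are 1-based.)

[i=1,j=1] 1<11 → i++
[i=2,j=1] 9<11 → i++
[i=3,j=1] 28>11 → j++
[i=3,j=2] 28>12 → j++

i=3, j=3, emitted=[]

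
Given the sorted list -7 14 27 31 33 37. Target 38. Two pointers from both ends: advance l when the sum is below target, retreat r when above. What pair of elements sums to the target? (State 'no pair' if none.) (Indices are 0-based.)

no pair

[0,5] -7+37=30 <38 → l++
[1,5] 14+37=51 >38 → r--
[1,4] 14+33=47 >38 → r--
[1,3] 14+31=45 >38 → r--
[1,2] 14+27=41 >38 → r--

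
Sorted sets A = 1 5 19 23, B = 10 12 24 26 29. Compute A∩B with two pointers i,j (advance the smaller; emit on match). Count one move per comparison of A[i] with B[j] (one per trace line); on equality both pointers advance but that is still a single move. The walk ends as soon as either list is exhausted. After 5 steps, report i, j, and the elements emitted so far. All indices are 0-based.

i=3, j=2, emitted=[]

[i=0,j=0] 1<10 → i++
[i=1,j=0] 5<10 → i++
[i=2,j=0] 19>10 → j++
[i=2,j=1] 19>12 → j++
[i=2,j=2] 19<24 → i++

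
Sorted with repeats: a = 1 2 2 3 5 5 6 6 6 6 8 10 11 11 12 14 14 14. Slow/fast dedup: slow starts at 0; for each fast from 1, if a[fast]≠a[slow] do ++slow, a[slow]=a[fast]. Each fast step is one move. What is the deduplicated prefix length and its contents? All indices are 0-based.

length 10; prefix = [1, 2, 3, 5, 6, 8, 10, 11, 12, 14]

slow=0 fast=1: a[fast]=2≠a[slow]=1 write a[1]=2, slow++,fast++
slow=1 fast=2: a[fast]=2=a[slow] dup, fast++
slow=1 fast=3: a[fast]=3≠a[slow]=2 write a[2]=3, slow++,fast++
slow=2 fast=4: a[fast]=5≠a[slow]=3 write a[3]=5, slow++,fast++
slow=3 fast=5: a[fast]=5=a[slow] dup, fast++
slow=3 fast=6: a[fast]=6≠a[slow]=5 write a[4]=6, slow++,fast++
slow=4 fast=7: a[fast]=6=a[slow] dup, fast++
slow=4 fast=8: a[fast]=6=a[slow] dup, fast++
slow=4 fast=9: a[fast]=6=a[slow] dup, fast++
slow=4 fast=10: a[fast]=8≠a[slow]=6 write a[5]=8, slow++,fast++
slow=5 fast=11: a[fast]=10≠a[slow]=8 write a[6]=10, slow++,fast++
slow=6 fast=12: a[fast]=11≠a[slow]=10 write a[7]=11, slow++,fast++
slow=7 fast=13: a[fast]=11=a[slow] dup, fast++
slow=7 fast=14: a[fast]=12≠a[slow]=11 write a[8]=12, slow++,fast++
slow=8 fast=15: a[fast]=14≠a[slow]=12 write a[9]=14, slow++,fast++
slow=9 fast=16: a[fast]=14=a[slow] dup, fast++
slow=9 fast=17: a[fast]=14=a[slow] dup, fast++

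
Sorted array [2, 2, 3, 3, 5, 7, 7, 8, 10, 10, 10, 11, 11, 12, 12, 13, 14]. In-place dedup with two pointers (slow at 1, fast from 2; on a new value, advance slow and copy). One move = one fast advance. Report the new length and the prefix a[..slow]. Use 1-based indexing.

slow=1 fast=2: a[fast]=2=a[slow] dup, fast++
slow=1 fast=3: a[fast]=3≠a[slow]=2 write a[2]=3, slow++,fast++
slow=2 fast=4: a[fast]=3=a[slow] dup, fast++
slow=2 fast=5: a[fast]=5≠a[slow]=3 write a[3]=5, slow++,fast++
slow=3 fast=6: a[fast]=7≠a[slow]=5 write a[4]=7, slow++,fast++
slow=4 fast=7: a[fast]=7=a[slow] dup, fast++
slow=4 fast=8: a[fast]=8≠a[slow]=7 write a[5]=8, slow++,fast++
slow=5 fast=9: a[fast]=10≠a[slow]=8 write a[6]=10, slow++,fast++
slow=6 fast=10: a[fast]=10=a[slow] dup, fast++
slow=6 fast=11: a[fast]=10=a[slow] dup, fast++
slow=6 fast=12: a[fast]=11≠a[slow]=10 write a[7]=11, slow++,fast++
slow=7 fast=13: a[fast]=11=a[slow] dup, fast++
slow=7 fast=14: a[fast]=12≠a[slow]=11 write a[8]=12, slow++,fast++
slow=8 fast=15: a[fast]=12=a[slow] dup, fast++
slow=8 fast=16: a[fast]=13≠a[slow]=12 write a[9]=13, slow++,fast++
slow=9 fast=17: a[fast]=14≠a[slow]=13 write a[10]=14, slow++,fast++

length 10; prefix = [2, 3, 5, 7, 8, 10, 11, 12, 13, 14]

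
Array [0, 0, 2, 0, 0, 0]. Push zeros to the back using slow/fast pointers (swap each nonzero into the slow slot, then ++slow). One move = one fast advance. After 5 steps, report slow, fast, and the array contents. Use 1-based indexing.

slow=2, fast=6, a=[2, 0, 0, 0, 0, 0]

slow=1 fast=1: a[fast]=0, fast++
slow=1 fast=2: a[fast]=0, fast++
slow=1 fast=3: a[fast]=2≠0 swap→a[1]=2, slow++,fast++
slow=2 fast=4: a[fast]=0, fast++
slow=2 fast=5: a[fast]=0, fast++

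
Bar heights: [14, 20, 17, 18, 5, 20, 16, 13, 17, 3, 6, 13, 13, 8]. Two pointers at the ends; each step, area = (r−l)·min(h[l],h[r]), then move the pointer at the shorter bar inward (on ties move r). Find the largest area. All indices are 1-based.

[1,14] min(14,8)*13=104 best=104 * → r--
[1,13] min(14,13)*12=156 best=156 * → r--
[1,12] min(14,13)*11=143 best=156 → r--
[1,11] min(14,6)*10=60 best=156 → r--
[1,10] min(14,3)*9=27 best=156 → r--
[1,9] min(14,17)*8=112 best=156 → l++
[2,9] min(20,17)*7=119 best=156 → r--
[2,8] min(20,13)*6=78 best=156 → r--
[2,7] min(20,16)*5=80 best=156 → r--
[2,6] min(20,20)*4=80 best=156 → r--
[2,5] min(20,5)*3=15 best=156 → r--
[2,4] min(20,18)*2=36 best=156 → r--
[2,3] min(20,17)*1=17 best=156 → r--

max area = 156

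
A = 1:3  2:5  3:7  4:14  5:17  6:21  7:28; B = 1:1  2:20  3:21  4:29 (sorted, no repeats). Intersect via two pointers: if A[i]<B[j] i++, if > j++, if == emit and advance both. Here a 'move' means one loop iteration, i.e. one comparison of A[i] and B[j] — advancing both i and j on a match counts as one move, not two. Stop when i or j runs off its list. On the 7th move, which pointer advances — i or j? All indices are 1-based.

j

i=1 j=1: 3>1, j++
i=1 j=2: 3<20, i++
i=2 j=2: 5<20, i++
i=3 j=2: 7<20, i++
i=4 j=2: 14<20, i++
i=5 j=2: 17<20, i++
i=6 j=2: 21>20, j++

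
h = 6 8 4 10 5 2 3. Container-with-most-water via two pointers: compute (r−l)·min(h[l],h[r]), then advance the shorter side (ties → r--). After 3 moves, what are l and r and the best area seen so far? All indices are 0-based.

l=0, r=3, best area=20

[0,6] min(6,3)*6=18 best=18 * → r--
[0,5] min(6,2)*5=10 best=18 → r--
[0,4] min(6,5)*4=20 best=20 * → r--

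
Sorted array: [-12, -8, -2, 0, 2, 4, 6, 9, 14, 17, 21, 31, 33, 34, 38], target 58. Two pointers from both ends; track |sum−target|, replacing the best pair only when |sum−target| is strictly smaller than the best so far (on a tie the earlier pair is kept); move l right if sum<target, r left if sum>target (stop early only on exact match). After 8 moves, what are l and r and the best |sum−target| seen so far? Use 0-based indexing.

l=0 r=14: -12+38=26 d=32 *, l++
l=1 r=14: -8+38=30 d=28 *, l++
l=2 r=14: -2+38=36 d=22 *, l++
l=3 r=14: 0+38=38 d=20 *, l++
l=4 r=14: 2+38=40 d=18 *, l++
l=5 r=14: 4+38=42 d=16 *, l++
l=6 r=14: 6+38=44 d=14 *, l++
l=7 r=14: 9+38=47 d=11 *, l++

l=8, r=14, best |Δ|=11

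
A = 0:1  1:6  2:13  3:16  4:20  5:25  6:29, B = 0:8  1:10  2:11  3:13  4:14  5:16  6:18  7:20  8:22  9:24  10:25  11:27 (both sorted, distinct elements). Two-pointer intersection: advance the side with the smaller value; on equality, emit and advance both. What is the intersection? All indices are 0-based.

[i=0,j=0] 1<8 → i++
[i=1,j=0] 6<8 → i++
[i=2,j=0] 13>8 → j++
[i=2,j=1] 13>10 → j++
[i=2,j=2] 13>11 → j++
[i=2,j=3] 13==13 emit → i++,j++
[i=3,j=4] 16>14 → j++
[i=3,j=5] 16==16 emit → i++,j++
[i=4,j=6] 20>18 → j++
[i=4,j=7] 20==20 emit → i++,j++
[i=5,j=8] 25>22 → j++
[i=5,j=9] 25>24 → j++
[i=5,j=10] 25==25 emit → i++,j++
[i=6,j=11] 29>27 → j++

intersection = [13, 16, 20, 25]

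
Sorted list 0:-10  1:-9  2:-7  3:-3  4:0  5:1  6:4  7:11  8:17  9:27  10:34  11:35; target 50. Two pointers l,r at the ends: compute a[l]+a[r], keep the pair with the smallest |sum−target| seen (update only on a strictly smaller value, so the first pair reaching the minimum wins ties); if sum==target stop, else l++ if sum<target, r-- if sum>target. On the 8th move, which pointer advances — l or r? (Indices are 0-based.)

l

l=0 r=11: -10+35=25 d=25 *, l++
l=1 r=11: -9+35=26 d=24 *, l++
l=2 r=11: -7+35=28 d=22 *, l++
l=3 r=11: -3+35=32 d=18 *, l++
l=4 r=11: 0+35=35 d=15 *, l++
l=5 r=11: 1+35=36 d=14 *, l++
l=6 r=11: 4+35=39 d=11 *, l++
l=7 r=11: 11+35=46 d=4 *, l++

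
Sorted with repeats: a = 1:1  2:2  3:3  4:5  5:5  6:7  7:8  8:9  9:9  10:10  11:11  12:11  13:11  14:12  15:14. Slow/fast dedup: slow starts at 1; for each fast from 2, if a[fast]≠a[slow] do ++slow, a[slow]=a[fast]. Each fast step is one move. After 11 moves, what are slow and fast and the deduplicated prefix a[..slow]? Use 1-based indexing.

slow=1 fast=2: a[fast]=2≠a[slow]=1 write a[2]=2, slow++,fast++
slow=2 fast=3: a[fast]=3≠a[slow]=2 write a[3]=3, slow++,fast++
slow=3 fast=4: a[fast]=5≠a[slow]=3 write a[4]=5, slow++,fast++
slow=4 fast=5: a[fast]=5=a[slow] dup, fast++
slow=4 fast=6: a[fast]=7≠a[slow]=5 write a[5]=7, slow++,fast++
slow=5 fast=7: a[fast]=8≠a[slow]=7 write a[6]=8, slow++,fast++
slow=6 fast=8: a[fast]=9≠a[slow]=8 write a[7]=9, slow++,fast++
slow=7 fast=9: a[fast]=9=a[slow] dup, fast++
slow=7 fast=10: a[fast]=10≠a[slow]=9 write a[8]=10, slow++,fast++
slow=8 fast=11: a[fast]=11≠a[slow]=10 write a[9]=11, slow++,fast++
slow=9 fast=12: a[fast]=11=a[slow] dup, fast++

slow=9, fast=13, prefix=[1, 2, 3, 5, 7, 8, 9, 10, 11]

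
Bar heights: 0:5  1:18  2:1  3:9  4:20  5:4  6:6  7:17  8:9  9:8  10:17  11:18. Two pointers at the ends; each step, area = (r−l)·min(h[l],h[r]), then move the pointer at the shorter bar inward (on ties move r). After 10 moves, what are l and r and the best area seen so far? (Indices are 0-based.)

[0,11] min(5,18)*11=55 best=55 * → l++
[1,11] min(18,18)*10=180 best=180 * → r--
[1,10] min(18,17)*9=153 best=180 → r--
[1,9] min(18,8)*8=64 best=180 → r--
[1,8] min(18,9)*7=63 best=180 → r--
[1,7] min(18,17)*6=102 best=180 → r--
[1,6] min(18,6)*5=30 best=180 → r--
[1,5] min(18,4)*4=16 best=180 → r--
[1,4] min(18,20)*3=54 best=180 → l++
[2,4] min(1,20)*2=2 best=180 → l++

l=3, r=4, best area=180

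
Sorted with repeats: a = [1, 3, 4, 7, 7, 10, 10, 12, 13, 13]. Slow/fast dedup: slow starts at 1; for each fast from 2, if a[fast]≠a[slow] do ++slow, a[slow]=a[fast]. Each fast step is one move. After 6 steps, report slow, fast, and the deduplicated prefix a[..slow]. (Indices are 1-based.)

slow=5, fast=8, prefix=[1, 3, 4, 7, 10]

(s=1,f=2) a[fast]=3≠a[slow]=1 write a[2]=3 → slow++,fast++
(s=2,f=3) a[fast]=4≠a[slow]=3 write a[3]=4 → slow++,fast++
(s=3,f=4) a[fast]=7≠a[slow]=4 write a[4]=7 → slow++,fast++
(s=4,f=5) a[fast]=7=a[slow] dup → fast++
(s=4,f=6) a[fast]=10≠a[slow]=7 write a[5]=10 → slow++,fast++
(s=5,f=7) a[fast]=10=a[slow] dup → fast++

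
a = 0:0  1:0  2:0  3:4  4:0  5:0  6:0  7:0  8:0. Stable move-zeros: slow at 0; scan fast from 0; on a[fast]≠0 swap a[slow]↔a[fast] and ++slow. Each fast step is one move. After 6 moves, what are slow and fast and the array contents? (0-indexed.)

(s=0,f=0) a[fast]=0 → fast++
(s=0,f=1) a[fast]=0 → fast++
(s=0,f=2) a[fast]=0 → fast++
(s=0,f=3) a[fast]=4≠0 swap→a[0]=4 → slow++,fast++
(s=1,f=4) a[fast]=0 → fast++
(s=1,f=5) a[fast]=0 → fast++

slow=1, fast=6, a=[4, 0, 0, 0, 0, 0, 0, 0, 0]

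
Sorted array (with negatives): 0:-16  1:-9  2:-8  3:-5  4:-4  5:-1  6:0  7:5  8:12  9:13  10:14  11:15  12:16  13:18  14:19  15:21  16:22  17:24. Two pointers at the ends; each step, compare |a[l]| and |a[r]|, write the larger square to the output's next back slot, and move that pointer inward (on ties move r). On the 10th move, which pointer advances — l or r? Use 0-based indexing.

r

l=0 r=17: |-16|<=|24| out[17]=576, r--
l=0 r=16: |-16|<=|22| out[16]=484, r--
l=0 r=15: |-16|<=|21| out[15]=441, r--
l=0 r=14: |-16|<=|19| out[14]=361, r--
l=0 r=13: |-16|<=|18| out[13]=324, r--
l=0 r=12: |-16|<=|16| out[12]=256, r--
l=0 r=11: |-16|>|15| out[11]=256, l++
l=1 r=11: |-9|<=|15| out[10]=225, r--
l=1 r=10: |-9|<=|14| out[9]=196, r--
l=1 r=9: |-9|<=|13| out[8]=169, r--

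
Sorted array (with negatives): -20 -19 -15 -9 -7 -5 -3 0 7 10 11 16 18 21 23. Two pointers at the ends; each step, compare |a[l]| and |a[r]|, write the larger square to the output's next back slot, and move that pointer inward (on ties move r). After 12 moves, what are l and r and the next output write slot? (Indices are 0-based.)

[0,14] |-20|<=|23| out[14]=529 → r--
[0,13] |-20|<=|21| out[13]=441 → r--
[0,12] |-20|>|18| out[12]=400 → l++
[1,12] |-19|>|18| out[11]=361 → l++
[2,12] |-15|<=|18| out[10]=324 → r--
[2,11] |-15|<=|16| out[9]=256 → r--
[2,10] |-15|>|11| out[8]=225 → l++
[3,10] |-9|<=|11| out[7]=121 → r--
[3,9] |-9|<=|10| out[6]=100 → r--
[3,8] |-9|>|7| out[5]=81 → l++
[4,8] |-7|<=|7| out[4]=49 → r--
[4,7] |-7|>|0| out[3]=49 → l++

l=5, r=7, next write slot=2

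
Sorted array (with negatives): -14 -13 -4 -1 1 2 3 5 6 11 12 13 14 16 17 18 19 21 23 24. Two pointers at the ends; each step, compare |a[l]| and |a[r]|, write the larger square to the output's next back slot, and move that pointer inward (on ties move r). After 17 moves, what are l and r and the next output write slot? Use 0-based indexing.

[0,19] |-14|<=|24| out[19]=576 → r--
[0,18] |-14|<=|23| out[18]=529 → r--
[0,17] |-14|<=|21| out[17]=441 → r--
[0,16] |-14|<=|19| out[16]=361 → r--
[0,15] |-14|<=|18| out[15]=324 → r--
[0,14] |-14|<=|17| out[14]=289 → r--
[0,13] |-14|<=|16| out[13]=256 → r--
[0,12] |-14|<=|14| out[12]=196 → r--
[0,11] |-14|>|13| out[11]=196 → l++
[1,11] |-13|<=|13| out[10]=169 → r--
[1,10] |-13|>|12| out[9]=169 → l++
[2,10] |-4|<=|12| out[8]=144 → r--
[2,9] |-4|<=|11| out[7]=121 → r--
[2,8] |-4|<=|6| out[6]=36 → r--
[2,7] |-4|<=|5| out[5]=25 → r--
[2,6] |-4|>|3| out[4]=16 → l++
[3,6] |-1|<=|3| out[3]=9 → r--

l=3, r=5, next write slot=2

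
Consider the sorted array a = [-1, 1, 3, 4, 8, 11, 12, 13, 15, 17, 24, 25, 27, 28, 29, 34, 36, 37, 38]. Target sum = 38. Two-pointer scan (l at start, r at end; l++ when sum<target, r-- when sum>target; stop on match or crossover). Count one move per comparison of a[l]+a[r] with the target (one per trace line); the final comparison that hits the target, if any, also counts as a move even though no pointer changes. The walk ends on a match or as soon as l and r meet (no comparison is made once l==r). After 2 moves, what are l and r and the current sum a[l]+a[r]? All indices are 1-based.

l=2, r=18, sum=38

l=1 r=19: -1+38=37 <38, l++
l=2 r=19: 1+38=39 >38, r--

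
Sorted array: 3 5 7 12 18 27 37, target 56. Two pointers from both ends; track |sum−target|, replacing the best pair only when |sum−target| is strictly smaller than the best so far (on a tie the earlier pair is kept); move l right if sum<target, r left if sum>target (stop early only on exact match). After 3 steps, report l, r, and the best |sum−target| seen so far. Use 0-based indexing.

l=3, r=6, best |Δ|=12

[0,6] 3+37=40 d=16 * → l++
[1,6] 5+37=42 d=14 * → l++
[2,6] 7+37=44 d=12 * → l++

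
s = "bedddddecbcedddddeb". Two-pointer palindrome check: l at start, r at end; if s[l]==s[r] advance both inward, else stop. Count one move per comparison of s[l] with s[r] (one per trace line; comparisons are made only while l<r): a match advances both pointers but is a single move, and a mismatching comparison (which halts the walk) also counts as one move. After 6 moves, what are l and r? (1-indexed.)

[1,19] 'b'=='b' → l++,r--
[2,18] 'e'=='e' → l++,r--
[3,17] 'd'=='d' → l++,r--
[4,16] 'd'=='d' → l++,r--
[5,15] 'd'=='d' → l++,r--
[6,14] 'd'=='d' → l++,r--

l=7, r=13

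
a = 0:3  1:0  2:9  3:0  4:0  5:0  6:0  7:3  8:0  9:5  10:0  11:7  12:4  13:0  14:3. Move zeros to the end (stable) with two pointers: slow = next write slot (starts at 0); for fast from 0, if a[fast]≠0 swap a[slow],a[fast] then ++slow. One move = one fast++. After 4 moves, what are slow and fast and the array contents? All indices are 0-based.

(s=0,f=0) a[fast]=3≠0 swap→a[0]=3 → slow++,fast++
(s=1,f=1) a[fast]=0 → fast++
(s=1,f=2) a[fast]=9≠0 swap→a[1]=9 → slow++,fast++
(s=2,f=3) a[fast]=0 → fast++

slow=2, fast=4, a=[3, 9, 0, 0, 0, 0, 0, 3, 0, 5, 0, 7, 4, 0, 3]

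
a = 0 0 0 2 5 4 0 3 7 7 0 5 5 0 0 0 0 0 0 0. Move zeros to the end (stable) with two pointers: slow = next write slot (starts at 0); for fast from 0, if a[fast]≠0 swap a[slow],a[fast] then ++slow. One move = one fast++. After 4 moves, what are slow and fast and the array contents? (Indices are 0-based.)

(s=0,f=0) a[fast]=0 → fast++
(s=0,f=1) a[fast]=0 → fast++
(s=0,f=2) a[fast]=0 → fast++
(s=0,f=3) a[fast]=2≠0 swap→a[0]=2 → slow++,fast++

slow=1, fast=4, a=[2, 0, 0, 0, 5, 4, 0, 3, 7, 7, 0, 5, 5, 0, 0, 0, 0, 0, 0, 0]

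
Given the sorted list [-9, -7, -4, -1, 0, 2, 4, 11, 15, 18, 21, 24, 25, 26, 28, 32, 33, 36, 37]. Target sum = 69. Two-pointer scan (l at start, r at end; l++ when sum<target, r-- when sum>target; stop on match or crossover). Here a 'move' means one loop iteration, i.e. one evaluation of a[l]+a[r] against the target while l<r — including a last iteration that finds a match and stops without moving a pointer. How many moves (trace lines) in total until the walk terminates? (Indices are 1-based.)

l=1 r=19: -9+37=28 <69, l++
l=2 r=19: -7+37=30 <69, l++
l=3 r=19: -4+37=33 <69, l++
l=4 r=19: -1+37=36 <69, l++
l=5 r=19: 0+37=37 <69, l++
l=6 r=19: 2+37=39 <69, l++
l=7 r=19: 4+37=41 <69, l++
l=8 r=19: 11+37=48 <69, l++
l=9 r=19: 15+37=52 <69, l++
l=10 r=19: 18+37=55 <69, l++
l=11 r=19: 21+37=58 <69, l++
l=12 r=19: 24+37=61 <69, l++
l=13 r=19: 25+37=62 <69, l++
l=14 r=19: 26+37=63 <69, l++
l=15 r=19: 28+37=65 <69, l++
l=16 r=19: 32+37=69, found

16 moves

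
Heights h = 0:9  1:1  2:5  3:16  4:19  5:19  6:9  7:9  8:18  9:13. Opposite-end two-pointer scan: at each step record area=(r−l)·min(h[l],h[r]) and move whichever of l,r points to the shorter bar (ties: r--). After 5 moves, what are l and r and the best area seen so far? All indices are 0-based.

l=4, r=8, best area=81

[0,9] min(9,13)*9=81 best=81 * → l++
[1,9] min(1,13)*8=8 best=81 → l++
[2,9] min(5,13)*7=35 best=81 → l++
[3,9] min(16,13)*6=78 best=81 → r--
[3,8] min(16,18)*5=80 best=81 → l++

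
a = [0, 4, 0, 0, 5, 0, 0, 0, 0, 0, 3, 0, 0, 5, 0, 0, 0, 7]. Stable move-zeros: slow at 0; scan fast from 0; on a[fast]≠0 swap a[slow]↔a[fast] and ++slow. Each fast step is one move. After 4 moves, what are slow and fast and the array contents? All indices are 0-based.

(s=0,f=0) a[fast]=0 → fast++
(s=0,f=1) a[fast]=4≠0 swap→a[0]=4 → slow++,fast++
(s=1,f=2) a[fast]=0 → fast++
(s=1,f=3) a[fast]=0 → fast++

slow=1, fast=4, a=[4, 0, 0, 0, 5, 0, 0, 0, 0, 0, 3, 0, 0, 5, 0, 0, 0, 7]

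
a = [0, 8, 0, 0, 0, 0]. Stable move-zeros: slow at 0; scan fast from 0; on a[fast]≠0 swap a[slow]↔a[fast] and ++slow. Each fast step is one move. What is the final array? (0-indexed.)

slow=0 fast=0: a[fast]=0, fast++
slow=0 fast=1: a[fast]=8≠0 swap→a[0]=8, slow++,fast++
slow=1 fast=2: a[fast]=0, fast++
slow=1 fast=3: a[fast]=0, fast++
slow=1 fast=4: a[fast]=0, fast++
slow=1 fast=5: a[fast]=0, fast++

[8, 0, 0, 0, 0, 0]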